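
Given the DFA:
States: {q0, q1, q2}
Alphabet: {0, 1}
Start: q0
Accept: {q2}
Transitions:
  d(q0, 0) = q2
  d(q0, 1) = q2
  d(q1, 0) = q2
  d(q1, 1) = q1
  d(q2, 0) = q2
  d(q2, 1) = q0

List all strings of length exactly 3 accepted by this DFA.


All strings of length 3: 8 total
Accepted: 6

"000", "010", "011", "100", "110", "111"


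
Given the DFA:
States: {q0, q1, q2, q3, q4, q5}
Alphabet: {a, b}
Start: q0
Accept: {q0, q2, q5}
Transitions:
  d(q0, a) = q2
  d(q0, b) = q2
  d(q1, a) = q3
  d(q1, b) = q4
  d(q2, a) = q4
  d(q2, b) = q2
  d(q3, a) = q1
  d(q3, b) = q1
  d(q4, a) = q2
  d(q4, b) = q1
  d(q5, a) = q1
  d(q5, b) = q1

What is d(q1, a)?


Looking up transition d(q1, a)

q3


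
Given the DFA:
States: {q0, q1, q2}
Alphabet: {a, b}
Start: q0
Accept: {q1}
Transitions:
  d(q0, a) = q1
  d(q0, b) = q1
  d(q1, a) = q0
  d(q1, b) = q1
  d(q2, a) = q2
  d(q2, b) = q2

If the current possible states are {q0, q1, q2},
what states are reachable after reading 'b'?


Apply transition on 'b' from each current state:
  d(q0, b) = q1
  d(q1, b) = q1
  d(q2, b) = q2

{q1, q2}


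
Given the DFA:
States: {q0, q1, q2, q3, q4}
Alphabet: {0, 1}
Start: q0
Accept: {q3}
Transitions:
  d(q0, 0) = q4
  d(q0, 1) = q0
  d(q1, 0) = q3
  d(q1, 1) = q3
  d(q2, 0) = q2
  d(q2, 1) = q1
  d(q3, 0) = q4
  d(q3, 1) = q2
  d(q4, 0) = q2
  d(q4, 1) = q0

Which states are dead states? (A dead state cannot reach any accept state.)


Forward reachability from each state:
  q0 -> reaches accept state q3 (live)
  q1 -> reaches accept state q3 (live)
  q2 -> reaches accept state q3 (live)
  q3 -> reaches accept state q3 (live)
  q4 -> reaches accept state q3 (live)

None (all states can reach an accept state)


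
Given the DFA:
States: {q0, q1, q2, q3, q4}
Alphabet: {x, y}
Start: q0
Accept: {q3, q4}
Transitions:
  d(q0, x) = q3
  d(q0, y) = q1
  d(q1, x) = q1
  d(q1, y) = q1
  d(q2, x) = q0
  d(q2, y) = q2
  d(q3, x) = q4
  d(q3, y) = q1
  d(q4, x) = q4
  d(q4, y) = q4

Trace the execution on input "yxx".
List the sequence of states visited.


Input: yxx
d(q0, y) = q1
d(q1, x) = q1
d(q1, x) = q1


q0 -> q1 -> q1 -> q1


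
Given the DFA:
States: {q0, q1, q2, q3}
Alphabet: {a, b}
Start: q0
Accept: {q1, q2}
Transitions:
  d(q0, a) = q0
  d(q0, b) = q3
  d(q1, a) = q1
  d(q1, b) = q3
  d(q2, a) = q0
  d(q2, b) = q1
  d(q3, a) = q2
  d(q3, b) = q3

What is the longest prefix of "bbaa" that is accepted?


Run the DFA, marking each prefix where the state is accepting:
  "" -> q0 [reject]
  "b" -> q3 [reject]
  "bb" -> q3 [reject]
  "bba" -> q2 [accept]
  "bbaa" -> q0 [reject]

"bba"


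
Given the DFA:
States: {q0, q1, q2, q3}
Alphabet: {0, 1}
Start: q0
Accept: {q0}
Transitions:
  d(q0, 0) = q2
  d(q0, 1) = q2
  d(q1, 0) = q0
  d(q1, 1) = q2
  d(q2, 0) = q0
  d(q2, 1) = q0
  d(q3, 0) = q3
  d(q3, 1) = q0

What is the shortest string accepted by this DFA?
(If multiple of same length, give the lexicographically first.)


BFS by string length (lex-first path to each state shown):
  len 0: q0<-""
Found accept state at length 0.

"" (empty string)


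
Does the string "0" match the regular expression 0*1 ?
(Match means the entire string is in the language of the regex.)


|string| = 1; first = '0'; last = '0'

No, "0" does not match 0*1


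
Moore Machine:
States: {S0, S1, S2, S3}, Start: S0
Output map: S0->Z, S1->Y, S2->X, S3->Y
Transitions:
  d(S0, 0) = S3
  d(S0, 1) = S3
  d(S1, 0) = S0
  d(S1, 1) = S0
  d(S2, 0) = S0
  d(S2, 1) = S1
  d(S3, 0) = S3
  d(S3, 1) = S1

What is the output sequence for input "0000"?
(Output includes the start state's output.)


Start: S0 (output Z)
  --0--> S3 (output Y)
  --0--> S3 (output Y)
  --0--> S3 (output Y)
  --0--> S3 (output Y)

"ZYYYY"


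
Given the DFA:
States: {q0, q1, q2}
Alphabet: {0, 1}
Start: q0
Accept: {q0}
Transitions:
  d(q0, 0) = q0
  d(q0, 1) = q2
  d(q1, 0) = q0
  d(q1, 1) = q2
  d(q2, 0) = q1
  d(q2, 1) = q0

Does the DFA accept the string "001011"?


Trace: q0 -> q0 -> q0 -> q2 -> q1 -> q2 -> q0
Final state: q0
Accept states: {q0}

Yes, accepted (final state q0 is an accept state)


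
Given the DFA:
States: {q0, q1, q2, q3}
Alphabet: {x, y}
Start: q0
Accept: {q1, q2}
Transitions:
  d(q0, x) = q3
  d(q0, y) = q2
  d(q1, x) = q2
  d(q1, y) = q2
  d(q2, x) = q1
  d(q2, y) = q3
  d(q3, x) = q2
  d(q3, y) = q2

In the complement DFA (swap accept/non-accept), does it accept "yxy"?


Trace: q0 -> q2 -> q1 -> q2
Final: q2
Original accept: {q1, q2}
Complement: q2 is in original accept

No, complement rejects (original accepts)


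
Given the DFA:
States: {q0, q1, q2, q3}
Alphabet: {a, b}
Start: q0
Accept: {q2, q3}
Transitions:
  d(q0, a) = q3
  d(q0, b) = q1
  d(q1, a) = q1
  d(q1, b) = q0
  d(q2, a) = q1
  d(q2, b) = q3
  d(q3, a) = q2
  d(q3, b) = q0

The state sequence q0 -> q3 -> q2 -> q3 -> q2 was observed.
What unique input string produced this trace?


Trace back each transition to find the symbol:
  q0 --[a]--> q3
  q3 --[a]--> q2
  q2 --[b]--> q3
  q3 --[a]--> q2

"aaba"


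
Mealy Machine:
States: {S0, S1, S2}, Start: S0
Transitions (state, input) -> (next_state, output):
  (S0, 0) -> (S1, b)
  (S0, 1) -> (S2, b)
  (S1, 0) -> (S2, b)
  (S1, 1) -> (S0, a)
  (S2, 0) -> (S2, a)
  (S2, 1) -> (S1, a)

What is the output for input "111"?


Step-by-step:
  (S0, 1) -> (S2, b)
  (S2, 1) -> (S1, a)
  (S1, 1) -> (S0, a)

"baa"


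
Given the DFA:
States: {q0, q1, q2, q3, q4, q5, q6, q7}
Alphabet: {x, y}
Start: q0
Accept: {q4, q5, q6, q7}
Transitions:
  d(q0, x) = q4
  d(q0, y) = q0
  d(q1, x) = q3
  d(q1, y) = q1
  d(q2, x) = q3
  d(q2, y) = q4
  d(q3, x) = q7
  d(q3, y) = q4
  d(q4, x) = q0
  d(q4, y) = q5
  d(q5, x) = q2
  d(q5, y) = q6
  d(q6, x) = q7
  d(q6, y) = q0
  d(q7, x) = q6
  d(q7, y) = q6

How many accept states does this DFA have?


Accept states listed: {q4, q5, q6, q7}
Counting: q4(1) q5(2) q6(3) q7(4)

4


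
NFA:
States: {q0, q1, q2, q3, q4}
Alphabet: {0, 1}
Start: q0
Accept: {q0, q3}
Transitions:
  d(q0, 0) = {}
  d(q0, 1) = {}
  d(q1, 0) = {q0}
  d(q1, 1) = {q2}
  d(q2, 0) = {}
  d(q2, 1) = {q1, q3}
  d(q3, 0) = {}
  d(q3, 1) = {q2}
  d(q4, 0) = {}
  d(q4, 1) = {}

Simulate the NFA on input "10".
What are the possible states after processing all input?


Start: {q0}
  --1--> {}
  --0--> {}

{} (empty set, no valid transitions)


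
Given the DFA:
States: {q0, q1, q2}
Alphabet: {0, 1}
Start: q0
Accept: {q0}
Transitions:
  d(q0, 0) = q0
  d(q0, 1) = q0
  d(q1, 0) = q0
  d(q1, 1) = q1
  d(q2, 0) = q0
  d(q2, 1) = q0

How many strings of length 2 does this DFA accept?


Enumerating all length-2 strings:
  "00" -> q0 [accept]
  "01" -> q0 [accept]
  "10" -> q0 [accept]
  "11" -> q0 [accept]

4 out of 4


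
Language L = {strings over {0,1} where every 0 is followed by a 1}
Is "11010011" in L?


'00' present: True; ends with '0': False

No, "11010011" is not in L


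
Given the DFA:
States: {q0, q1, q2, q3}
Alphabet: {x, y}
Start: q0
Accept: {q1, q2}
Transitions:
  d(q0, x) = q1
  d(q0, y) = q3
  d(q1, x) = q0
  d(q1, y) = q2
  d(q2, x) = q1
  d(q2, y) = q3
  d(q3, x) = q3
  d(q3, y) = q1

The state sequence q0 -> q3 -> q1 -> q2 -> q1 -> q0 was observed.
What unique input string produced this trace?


Trace back each transition to find the symbol:
  q0 --[y]--> q3
  q3 --[y]--> q1
  q1 --[y]--> q2
  q2 --[x]--> q1
  q1 --[x]--> q0

"yyyxx"


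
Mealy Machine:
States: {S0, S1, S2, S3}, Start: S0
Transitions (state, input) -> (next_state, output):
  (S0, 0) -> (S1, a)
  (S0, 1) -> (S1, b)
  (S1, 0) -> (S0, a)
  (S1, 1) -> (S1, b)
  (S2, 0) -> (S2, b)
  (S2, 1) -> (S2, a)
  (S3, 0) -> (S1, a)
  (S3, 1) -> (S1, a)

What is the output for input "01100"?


Step-by-step:
  (S0, 0) -> (S1, a)
  (S1, 1) -> (S1, b)
  (S1, 1) -> (S1, b)
  (S1, 0) -> (S0, a)
  (S0, 0) -> (S1, a)

"abbaa"


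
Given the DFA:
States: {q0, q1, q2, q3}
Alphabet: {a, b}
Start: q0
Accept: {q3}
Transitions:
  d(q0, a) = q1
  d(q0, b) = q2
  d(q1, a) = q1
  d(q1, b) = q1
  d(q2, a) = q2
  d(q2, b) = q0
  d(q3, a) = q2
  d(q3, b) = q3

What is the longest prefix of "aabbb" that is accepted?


Run the DFA, marking each prefix where the state is accepting:
  "" -> q0 [reject]
  "a" -> q1 [reject]
  "aa" -> q1 [reject]
  "aab" -> q1 [reject]
  "aabb" -> q1 [reject]
  "aabbb" -> q1 [reject]

No prefix is accepted


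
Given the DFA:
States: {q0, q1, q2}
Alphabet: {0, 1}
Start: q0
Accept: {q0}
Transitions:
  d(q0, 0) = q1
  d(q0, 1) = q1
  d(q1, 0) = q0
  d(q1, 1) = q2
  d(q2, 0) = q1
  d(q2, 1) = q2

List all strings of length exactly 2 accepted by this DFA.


All strings of length 2: 4 total
Accepted: 2

"00", "10"


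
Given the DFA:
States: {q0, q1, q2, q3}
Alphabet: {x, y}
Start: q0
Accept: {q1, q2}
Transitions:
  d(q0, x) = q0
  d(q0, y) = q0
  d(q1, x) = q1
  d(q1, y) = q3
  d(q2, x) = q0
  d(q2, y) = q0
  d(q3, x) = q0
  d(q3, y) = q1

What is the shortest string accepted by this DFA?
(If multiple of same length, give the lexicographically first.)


BFS by string length (lex-first path to each state shown):
  len 0: q0<-""
  len 1: q0<-"x"
  len 2: q0<-"xx"
  len 3: q0<-"xxx"
  len 4: q0<-"xxxx"
  len 5: q0<-"xxxxx"
  len 6: q0<-"xxxxxx"
  len 7: q0<-"xxxxxxx"
  len 8: q0<-"xxxxxxxx"

No string accepted (empty language)


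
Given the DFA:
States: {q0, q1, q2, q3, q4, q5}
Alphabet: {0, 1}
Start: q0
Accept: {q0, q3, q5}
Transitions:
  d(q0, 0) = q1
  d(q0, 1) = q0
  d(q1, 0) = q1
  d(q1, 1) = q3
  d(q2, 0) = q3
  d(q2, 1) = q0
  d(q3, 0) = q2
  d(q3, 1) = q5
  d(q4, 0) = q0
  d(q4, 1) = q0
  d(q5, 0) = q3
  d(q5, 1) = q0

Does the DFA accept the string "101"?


Trace: q0 -> q0 -> q1 -> q3
Final state: q3
Accept states: {q0, q3, q5}

Yes, accepted (final state q3 is an accept state)


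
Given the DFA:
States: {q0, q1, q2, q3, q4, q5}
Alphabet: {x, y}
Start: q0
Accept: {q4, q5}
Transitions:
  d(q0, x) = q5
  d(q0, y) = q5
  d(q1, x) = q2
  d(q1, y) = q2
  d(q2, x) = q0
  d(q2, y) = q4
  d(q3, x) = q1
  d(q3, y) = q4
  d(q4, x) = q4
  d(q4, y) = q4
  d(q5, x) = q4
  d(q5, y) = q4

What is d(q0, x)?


Looking up transition d(q0, x)

q5


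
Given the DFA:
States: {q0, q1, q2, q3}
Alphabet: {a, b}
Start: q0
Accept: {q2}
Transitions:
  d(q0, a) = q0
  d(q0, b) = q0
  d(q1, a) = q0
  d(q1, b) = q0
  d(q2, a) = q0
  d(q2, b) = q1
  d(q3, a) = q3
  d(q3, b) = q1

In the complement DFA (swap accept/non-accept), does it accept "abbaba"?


Trace: q0 -> q0 -> q0 -> q0 -> q0 -> q0 -> q0
Final: q0
Original accept: {q2}
Complement: q0 is not in original accept

Yes, complement accepts (original rejects)


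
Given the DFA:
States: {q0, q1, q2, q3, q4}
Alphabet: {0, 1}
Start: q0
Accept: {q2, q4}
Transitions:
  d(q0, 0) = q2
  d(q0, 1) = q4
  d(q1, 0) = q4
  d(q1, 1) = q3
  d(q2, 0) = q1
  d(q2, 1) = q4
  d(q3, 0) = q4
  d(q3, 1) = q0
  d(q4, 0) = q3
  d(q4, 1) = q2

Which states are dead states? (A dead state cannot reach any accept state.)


Forward reachability from each state:
  q0 -> reaches accept state q2 (live)
  q1 -> reaches accept state q2 (live)
  q2 -> reaches accept state q2 (live)
  q3 -> reaches accept state q2 (live)
  q4 -> reaches accept state q2 (live)

None (all states can reach an accept state)


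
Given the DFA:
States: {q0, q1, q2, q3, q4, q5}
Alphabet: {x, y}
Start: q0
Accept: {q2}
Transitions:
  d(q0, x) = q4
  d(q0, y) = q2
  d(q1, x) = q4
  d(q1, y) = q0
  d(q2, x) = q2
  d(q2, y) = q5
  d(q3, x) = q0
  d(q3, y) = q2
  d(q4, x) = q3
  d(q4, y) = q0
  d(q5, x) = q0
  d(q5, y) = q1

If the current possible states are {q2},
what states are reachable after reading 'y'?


Apply transition on 'y' from each current state:
  d(q2, y) = q5

{q5}


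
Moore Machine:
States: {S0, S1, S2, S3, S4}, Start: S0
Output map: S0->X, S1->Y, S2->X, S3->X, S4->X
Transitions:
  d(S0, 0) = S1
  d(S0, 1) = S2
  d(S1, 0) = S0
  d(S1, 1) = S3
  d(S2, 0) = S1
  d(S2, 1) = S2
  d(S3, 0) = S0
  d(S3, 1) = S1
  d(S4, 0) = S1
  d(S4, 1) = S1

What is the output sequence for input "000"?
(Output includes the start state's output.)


Start: S0 (output X)
  --0--> S1 (output Y)
  --0--> S0 (output X)
  --0--> S1 (output Y)

"XYXY"


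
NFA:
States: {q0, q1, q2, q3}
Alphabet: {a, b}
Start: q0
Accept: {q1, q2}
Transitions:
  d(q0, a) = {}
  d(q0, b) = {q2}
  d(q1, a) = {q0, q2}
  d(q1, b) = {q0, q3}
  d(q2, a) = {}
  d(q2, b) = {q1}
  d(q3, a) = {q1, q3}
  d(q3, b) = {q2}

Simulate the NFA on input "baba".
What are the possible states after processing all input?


Start: {q0}
  --b--> {q2}
  --a--> {}
  --b--> {}
  --a--> {}

{} (empty set, no valid transitions)


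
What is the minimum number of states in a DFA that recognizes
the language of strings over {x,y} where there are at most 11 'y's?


States: count = 0, 1, ..., 11 (all accepting; 12 states), plus a dead state for count > 11.
Total: 12 + 1 = 13.

13


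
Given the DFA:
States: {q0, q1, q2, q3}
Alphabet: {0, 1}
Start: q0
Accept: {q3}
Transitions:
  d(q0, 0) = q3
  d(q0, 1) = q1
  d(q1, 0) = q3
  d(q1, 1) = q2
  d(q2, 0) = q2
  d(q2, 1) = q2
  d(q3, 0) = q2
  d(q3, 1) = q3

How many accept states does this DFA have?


Accept states listed: {q3}
Counting: q3(1)

1


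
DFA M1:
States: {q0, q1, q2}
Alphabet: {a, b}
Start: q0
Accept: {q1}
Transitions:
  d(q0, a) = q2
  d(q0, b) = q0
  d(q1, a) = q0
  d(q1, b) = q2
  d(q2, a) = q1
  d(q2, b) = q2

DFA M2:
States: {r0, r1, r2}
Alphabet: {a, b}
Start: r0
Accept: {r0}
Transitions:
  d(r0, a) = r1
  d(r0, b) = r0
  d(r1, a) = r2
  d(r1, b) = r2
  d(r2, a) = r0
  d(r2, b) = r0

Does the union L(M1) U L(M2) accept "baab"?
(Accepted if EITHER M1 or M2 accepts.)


M1: final=q2 accepted=False
M2: final=r0 accepted=True

Yes, union accepts


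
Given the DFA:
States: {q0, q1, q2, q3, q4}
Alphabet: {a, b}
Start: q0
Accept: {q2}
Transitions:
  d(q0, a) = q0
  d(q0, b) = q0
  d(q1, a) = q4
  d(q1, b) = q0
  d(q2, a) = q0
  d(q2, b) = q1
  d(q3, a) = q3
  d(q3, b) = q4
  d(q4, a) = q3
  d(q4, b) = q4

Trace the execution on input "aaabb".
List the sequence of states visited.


Input: aaabb
d(q0, a) = q0
d(q0, a) = q0
d(q0, a) = q0
d(q0, b) = q0
d(q0, b) = q0


q0 -> q0 -> q0 -> q0 -> q0 -> q0


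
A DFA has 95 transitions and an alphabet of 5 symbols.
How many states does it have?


Each state has exactly one transition per symbol.
states = transitions / |alphabet| = 95 / 5 = 19

19


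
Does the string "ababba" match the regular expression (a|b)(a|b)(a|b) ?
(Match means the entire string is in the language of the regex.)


|string| = 6; first = 'a'; last = 'a'

No, "ababba" does not match (a|b)(a|b)(a|b)


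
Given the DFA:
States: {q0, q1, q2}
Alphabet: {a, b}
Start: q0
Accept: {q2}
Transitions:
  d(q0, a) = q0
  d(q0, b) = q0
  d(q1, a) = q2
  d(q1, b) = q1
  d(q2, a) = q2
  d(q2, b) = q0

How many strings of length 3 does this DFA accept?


Enumerating all length-3 strings:
  "aaa" -> q0 [reject]
  "aab" -> q0 [reject]
  "aba" -> q0 [reject]
  "abb" -> q0 [reject]
  "baa" -> q0 [reject]
  "bab" -> q0 [reject]
  "bba" -> q0 [reject]
  "bbb" -> q0 [reject]

0 out of 8


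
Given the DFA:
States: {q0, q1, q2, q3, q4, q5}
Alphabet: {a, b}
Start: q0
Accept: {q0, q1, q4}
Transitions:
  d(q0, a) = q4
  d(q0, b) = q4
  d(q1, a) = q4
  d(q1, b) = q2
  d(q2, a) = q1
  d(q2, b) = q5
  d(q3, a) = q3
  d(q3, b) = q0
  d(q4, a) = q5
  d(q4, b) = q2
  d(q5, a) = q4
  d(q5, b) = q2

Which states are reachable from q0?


BFS from q0:
  layer 0: {q0}
  layer 1: {q4}
  layer 2: {q2, q5}
  layer 3: {q1}

{q0, q1, q2, q4, q5}


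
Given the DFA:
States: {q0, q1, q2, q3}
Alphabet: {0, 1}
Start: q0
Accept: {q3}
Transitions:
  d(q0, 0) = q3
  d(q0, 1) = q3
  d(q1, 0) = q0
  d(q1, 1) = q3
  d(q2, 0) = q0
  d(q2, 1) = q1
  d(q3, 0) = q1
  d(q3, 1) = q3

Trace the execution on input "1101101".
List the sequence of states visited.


Input: 1101101
d(q0, 1) = q3
d(q3, 1) = q3
d(q3, 0) = q1
d(q1, 1) = q3
d(q3, 1) = q3
d(q3, 0) = q1
d(q1, 1) = q3


q0 -> q3 -> q3 -> q1 -> q3 -> q3 -> q1 -> q3


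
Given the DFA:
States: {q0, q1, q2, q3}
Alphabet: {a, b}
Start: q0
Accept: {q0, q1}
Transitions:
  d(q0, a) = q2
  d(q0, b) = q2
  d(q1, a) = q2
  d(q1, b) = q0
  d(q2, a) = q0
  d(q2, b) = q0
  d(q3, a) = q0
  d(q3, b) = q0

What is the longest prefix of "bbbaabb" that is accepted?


Run the DFA, marking each prefix where the state is accepting:
  "" -> q0 [accept]
  "b" -> q2 [reject]
  "bb" -> q0 [accept]
  "bbb" -> q2 [reject]
  "bbba" -> q0 [accept]
  "bbbaa" -> q2 [reject]
  "bbbaab" -> q0 [accept]
  "bbbaabb" -> q2 [reject]

"bbbaab"


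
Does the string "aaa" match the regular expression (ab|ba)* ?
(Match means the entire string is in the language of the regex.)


|string| = 3; first = 'a'; last = 'a'

No, "aaa" does not match (ab|ba)*


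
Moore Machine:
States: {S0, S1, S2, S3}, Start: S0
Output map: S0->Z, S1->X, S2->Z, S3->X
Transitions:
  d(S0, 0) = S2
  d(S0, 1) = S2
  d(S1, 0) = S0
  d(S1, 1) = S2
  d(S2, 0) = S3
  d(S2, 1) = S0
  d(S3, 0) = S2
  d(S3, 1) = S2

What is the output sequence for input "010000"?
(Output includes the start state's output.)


Start: S0 (output Z)
  --0--> S2 (output Z)
  --1--> S0 (output Z)
  --0--> S2 (output Z)
  --0--> S3 (output X)
  --0--> S2 (output Z)
  --0--> S3 (output X)

"ZZZZXZX"


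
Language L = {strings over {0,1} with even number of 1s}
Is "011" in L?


count('1') = 2; 2 mod 2 = 0

Yes, "011" is in L


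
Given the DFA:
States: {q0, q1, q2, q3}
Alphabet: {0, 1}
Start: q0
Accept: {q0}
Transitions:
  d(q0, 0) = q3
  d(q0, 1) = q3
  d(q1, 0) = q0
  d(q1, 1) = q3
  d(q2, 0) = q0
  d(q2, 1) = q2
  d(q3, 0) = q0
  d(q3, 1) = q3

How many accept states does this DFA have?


Accept states listed: {q0}
Counting: q0(1)

1


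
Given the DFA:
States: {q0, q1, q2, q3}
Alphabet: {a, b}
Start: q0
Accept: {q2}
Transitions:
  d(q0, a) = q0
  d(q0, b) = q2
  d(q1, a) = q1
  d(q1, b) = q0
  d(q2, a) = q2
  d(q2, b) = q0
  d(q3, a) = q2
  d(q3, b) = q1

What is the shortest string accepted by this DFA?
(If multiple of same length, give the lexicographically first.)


BFS by string length (lex-first path to each state shown):
  len 0: q0<-""
  len 1: q0<-"a", q2<-"b"
Found accept state at length 1.

"b"


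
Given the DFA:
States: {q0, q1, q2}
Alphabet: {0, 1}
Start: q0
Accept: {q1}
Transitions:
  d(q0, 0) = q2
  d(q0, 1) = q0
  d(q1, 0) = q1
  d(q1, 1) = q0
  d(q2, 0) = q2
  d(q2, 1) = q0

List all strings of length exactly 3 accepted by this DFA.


All strings of length 3: 8 total
Accepted: 0

None


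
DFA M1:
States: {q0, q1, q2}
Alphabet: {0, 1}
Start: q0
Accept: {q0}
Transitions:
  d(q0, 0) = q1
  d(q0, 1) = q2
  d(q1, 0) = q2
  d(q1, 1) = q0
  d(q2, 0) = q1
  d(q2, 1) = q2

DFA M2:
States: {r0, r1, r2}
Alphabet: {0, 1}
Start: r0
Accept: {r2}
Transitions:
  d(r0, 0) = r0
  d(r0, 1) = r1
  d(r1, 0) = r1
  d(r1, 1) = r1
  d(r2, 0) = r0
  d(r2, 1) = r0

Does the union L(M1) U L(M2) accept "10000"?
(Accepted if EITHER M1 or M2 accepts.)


M1: final=q2 accepted=False
M2: final=r1 accepted=False

No, union rejects (neither accepts)


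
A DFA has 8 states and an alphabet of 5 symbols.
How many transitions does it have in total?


Each state has exactly one transition per symbol.
8 * 5 = 40

40


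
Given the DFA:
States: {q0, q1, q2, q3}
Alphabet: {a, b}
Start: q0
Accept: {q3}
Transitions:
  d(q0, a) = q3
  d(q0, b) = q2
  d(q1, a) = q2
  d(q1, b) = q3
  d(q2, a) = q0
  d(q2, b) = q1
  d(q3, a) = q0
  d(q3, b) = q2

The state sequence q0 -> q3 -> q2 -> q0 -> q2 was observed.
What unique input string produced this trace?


Trace back each transition to find the symbol:
  q0 --[a]--> q3
  q3 --[b]--> q2
  q2 --[a]--> q0
  q0 --[b]--> q2

"abab"


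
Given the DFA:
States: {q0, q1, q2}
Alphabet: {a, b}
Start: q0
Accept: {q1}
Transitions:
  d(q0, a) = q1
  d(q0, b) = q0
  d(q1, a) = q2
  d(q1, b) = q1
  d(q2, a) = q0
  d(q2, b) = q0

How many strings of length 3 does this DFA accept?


Enumerating all length-3 strings:
  "aaa" -> q0 [reject]
  "aab" -> q0 [reject]
  "aba" -> q2 [reject]
  "abb" -> q1 [accept]
  "baa" -> q2 [reject]
  "bab" -> q1 [accept]
  "bba" -> q1 [accept]
  "bbb" -> q0 [reject]

3 out of 8


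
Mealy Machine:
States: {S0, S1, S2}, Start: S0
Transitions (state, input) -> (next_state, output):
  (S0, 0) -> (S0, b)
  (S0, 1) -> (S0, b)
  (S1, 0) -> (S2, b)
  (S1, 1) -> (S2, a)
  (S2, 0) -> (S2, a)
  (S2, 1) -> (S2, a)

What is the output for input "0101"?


Step-by-step:
  (S0, 0) -> (S0, b)
  (S0, 1) -> (S0, b)
  (S0, 0) -> (S0, b)
  (S0, 1) -> (S0, b)

"bbbb"


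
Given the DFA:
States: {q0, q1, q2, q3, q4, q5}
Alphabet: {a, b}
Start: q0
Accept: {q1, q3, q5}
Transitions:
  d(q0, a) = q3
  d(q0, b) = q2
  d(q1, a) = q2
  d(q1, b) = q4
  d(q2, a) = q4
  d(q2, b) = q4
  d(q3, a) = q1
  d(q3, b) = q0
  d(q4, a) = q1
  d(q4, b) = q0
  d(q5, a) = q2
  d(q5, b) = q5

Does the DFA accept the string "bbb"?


Trace: q0 -> q2 -> q4 -> q0
Final state: q0
Accept states: {q1, q3, q5}

No, rejected (final state q0 is not an accept state)


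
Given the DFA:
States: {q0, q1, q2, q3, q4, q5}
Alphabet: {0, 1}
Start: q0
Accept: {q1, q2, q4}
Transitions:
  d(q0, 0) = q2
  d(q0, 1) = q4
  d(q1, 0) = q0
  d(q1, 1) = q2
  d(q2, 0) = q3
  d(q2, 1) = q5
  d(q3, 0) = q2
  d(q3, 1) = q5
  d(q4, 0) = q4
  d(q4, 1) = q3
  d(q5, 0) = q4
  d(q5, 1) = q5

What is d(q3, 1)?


Looking up transition d(q3, 1)

q5


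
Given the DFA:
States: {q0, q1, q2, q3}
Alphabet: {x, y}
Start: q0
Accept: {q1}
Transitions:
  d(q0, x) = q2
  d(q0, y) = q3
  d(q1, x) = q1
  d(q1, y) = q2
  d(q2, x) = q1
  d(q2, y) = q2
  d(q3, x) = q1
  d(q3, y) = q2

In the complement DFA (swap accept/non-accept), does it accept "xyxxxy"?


Trace: q0 -> q2 -> q2 -> q1 -> q1 -> q1 -> q2
Final: q2
Original accept: {q1}
Complement: q2 is not in original accept

Yes, complement accepts (original rejects)


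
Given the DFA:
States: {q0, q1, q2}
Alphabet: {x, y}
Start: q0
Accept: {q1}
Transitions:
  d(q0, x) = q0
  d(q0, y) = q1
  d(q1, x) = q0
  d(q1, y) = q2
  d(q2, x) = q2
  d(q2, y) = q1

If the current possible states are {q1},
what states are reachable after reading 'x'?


Apply transition on 'x' from each current state:
  d(q1, x) = q0

{q0}


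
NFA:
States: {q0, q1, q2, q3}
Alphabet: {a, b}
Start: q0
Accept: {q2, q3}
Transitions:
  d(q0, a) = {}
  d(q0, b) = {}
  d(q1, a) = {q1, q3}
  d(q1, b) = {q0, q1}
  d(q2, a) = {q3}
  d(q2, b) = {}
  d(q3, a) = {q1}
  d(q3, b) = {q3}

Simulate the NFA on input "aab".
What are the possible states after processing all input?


Start: {q0}
  --a--> {}
  --a--> {}
  --b--> {}

{} (empty set, no valid transitions)


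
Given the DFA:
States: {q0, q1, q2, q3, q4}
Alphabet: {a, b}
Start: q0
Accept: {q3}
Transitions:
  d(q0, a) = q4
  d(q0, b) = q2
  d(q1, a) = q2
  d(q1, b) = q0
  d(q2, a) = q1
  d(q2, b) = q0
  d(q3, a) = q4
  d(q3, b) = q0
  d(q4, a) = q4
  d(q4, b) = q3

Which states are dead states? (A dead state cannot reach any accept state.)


Forward reachability from each state:
  q0 -> reaches accept state q3 (live)
  q1 -> reaches accept state q3 (live)
  q2 -> reaches accept state q3 (live)
  q3 -> reaches accept state q3 (live)
  q4 -> reaches accept state q3 (live)

None (all states can reach an accept state)


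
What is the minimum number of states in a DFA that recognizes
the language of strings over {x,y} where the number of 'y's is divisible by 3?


States track (count of 'y') mod 3.
Need 3 states: one per remainder 0..2; accept = remainder 0.

3


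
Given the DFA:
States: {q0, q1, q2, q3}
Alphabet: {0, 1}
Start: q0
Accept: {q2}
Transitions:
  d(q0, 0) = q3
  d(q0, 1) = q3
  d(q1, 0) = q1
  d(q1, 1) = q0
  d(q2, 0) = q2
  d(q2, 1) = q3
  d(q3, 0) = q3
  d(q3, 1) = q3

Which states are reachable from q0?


BFS from q0:
  layer 0: {q0}
  layer 1: {q3}

{q0, q3}


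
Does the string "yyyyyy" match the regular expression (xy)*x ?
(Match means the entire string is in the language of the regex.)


|string| = 6; first = 'y'; last = 'y'

No, "yyyyyy" does not match (xy)*x


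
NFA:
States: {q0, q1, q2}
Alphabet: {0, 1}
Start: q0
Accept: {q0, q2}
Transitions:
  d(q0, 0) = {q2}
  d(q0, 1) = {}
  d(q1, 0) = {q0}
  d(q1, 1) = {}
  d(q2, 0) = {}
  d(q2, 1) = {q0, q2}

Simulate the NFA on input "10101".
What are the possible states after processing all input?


Start: {q0}
  --1--> {}
  --0--> {}
  --1--> {}
  --0--> {}
  --1--> {}

{} (empty set, no valid transitions)


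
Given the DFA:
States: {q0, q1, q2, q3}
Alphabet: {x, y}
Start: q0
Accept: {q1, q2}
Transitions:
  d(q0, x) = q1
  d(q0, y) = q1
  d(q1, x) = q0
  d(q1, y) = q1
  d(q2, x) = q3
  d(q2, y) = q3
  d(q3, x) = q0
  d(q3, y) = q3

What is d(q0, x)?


Looking up transition d(q0, x)

q1


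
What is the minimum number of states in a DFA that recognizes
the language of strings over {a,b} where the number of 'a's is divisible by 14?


States track (count of 'a') mod 14.
Need 14 states: one per remainder 0..13; accept = remainder 0.

14


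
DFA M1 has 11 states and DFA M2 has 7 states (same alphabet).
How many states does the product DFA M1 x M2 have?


Product construction pairs every M1 state with every M2 state.
11 * 7 = 77

77


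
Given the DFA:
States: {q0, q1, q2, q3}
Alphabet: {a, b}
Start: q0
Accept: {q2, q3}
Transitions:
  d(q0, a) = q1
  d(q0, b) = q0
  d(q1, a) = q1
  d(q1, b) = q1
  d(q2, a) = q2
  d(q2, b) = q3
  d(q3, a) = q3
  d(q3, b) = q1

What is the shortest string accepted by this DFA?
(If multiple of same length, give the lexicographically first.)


BFS by string length (lex-first path to each state shown):
  len 0: q0<-""
  len 1: q0<-"b", q1<-"a"
  len 2: q0<-"bb", q1<-"aa"
  len 3: q0<-"bbb", q1<-"aaa"
  len 4: q0<-"bbbb", q1<-"aaaa"
  len 5: q0<-"bbbbb", q1<-"aaaaa"
  len 6: q0<-"bbbbbb", q1<-"aaaaaa"
  len 7: q0<-"bbbbbbb", q1<-"aaaaaaa"
  len 8: q0<-"bbbbbbbb", q1<-"aaaaaaaa"

No string accepted (empty language)


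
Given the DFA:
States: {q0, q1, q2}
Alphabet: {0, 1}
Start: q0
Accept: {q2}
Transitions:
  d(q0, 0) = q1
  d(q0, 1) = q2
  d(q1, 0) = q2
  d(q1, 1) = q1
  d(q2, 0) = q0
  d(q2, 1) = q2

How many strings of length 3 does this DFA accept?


Enumerating all length-3 strings:
  "000" -> q0 [reject]
  "001" -> q2 [accept]
  "010" -> q2 [accept]
  "011" -> q1 [reject]
  "100" -> q1 [reject]
  "101" -> q2 [accept]
  "110" -> q0 [reject]
  "111" -> q2 [accept]

4 out of 8


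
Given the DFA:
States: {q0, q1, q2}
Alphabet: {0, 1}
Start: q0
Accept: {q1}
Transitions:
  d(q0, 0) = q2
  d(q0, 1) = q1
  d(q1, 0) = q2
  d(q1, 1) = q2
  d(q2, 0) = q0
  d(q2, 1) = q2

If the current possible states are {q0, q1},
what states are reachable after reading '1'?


Apply transition on '1' from each current state:
  d(q0, 1) = q1
  d(q1, 1) = q2

{q1, q2}


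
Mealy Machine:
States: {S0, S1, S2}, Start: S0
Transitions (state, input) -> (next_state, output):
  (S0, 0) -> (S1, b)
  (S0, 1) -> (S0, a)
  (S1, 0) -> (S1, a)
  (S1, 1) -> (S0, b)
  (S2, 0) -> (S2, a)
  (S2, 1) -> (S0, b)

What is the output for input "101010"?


Step-by-step:
  (S0, 1) -> (S0, a)
  (S0, 0) -> (S1, b)
  (S1, 1) -> (S0, b)
  (S0, 0) -> (S1, b)
  (S1, 1) -> (S0, b)
  (S0, 0) -> (S1, b)

"abbbbb"


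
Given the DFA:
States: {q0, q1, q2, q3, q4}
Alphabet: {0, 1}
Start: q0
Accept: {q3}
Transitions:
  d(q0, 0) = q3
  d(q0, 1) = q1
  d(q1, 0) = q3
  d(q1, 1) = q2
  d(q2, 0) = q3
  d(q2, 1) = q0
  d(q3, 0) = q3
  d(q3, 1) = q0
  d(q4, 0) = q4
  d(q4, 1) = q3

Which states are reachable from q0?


BFS from q0:
  layer 0: {q0}
  layer 1: {q1, q3}
  layer 2: {q2}

{q0, q1, q2, q3}


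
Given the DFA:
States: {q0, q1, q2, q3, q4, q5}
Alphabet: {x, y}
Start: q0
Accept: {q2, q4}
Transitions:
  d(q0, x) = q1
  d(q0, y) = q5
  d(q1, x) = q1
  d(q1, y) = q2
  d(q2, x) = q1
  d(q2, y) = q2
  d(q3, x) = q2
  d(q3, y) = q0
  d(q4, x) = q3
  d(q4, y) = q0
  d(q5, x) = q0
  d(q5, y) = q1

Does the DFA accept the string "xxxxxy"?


Trace: q0 -> q1 -> q1 -> q1 -> q1 -> q1 -> q2
Final state: q2
Accept states: {q2, q4}

Yes, accepted (final state q2 is an accept state)


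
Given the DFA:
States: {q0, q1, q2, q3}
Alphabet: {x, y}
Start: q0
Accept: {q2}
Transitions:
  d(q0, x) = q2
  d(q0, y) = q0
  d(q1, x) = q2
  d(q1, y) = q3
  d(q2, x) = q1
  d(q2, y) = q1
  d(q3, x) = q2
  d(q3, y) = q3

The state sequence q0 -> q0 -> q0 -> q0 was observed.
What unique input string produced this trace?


Trace back each transition to find the symbol:
  q0 --[y]--> q0
  q0 --[y]--> q0
  q0 --[y]--> q0

"yyy"


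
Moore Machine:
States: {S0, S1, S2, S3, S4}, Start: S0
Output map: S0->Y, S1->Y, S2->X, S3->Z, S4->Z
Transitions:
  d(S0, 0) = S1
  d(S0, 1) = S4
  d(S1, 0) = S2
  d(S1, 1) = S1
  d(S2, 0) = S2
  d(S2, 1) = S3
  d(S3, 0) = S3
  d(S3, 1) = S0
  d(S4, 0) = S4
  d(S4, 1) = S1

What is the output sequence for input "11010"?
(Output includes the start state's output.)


Start: S0 (output Y)
  --1--> S4 (output Z)
  --1--> S1 (output Y)
  --0--> S2 (output X)
  --1--> S3 (output Z)
  --0--> S3 (output Z)

"YZYXZZ"


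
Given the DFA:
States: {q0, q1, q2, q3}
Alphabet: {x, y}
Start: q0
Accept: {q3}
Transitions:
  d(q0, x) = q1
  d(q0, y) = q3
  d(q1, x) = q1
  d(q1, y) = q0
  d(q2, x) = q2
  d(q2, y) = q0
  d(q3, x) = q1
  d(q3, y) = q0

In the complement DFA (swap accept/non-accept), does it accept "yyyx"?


Trace: q0 -> q3 -> q0 -> q3 -> q1
Final: q1
Original accept: {q3}
Complement: q1 is not in original accept

Yes, complement accepts (original rejects)


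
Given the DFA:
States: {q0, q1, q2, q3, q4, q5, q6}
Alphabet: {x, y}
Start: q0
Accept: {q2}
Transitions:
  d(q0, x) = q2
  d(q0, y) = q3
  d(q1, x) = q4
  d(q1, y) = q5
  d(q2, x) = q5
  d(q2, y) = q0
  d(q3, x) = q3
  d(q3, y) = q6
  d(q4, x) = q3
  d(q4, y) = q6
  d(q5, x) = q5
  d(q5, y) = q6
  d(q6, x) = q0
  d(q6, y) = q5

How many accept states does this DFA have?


Accept states listed: {q2}
Counting: q2(1)

1


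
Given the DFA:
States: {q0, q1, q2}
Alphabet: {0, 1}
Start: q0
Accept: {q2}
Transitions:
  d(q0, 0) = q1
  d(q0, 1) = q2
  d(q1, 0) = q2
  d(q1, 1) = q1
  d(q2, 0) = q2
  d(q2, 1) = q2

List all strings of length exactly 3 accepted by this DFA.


All strings of length 3: 8 total
Accepted: 7

"000", "001", "010", "100", "101", "110", "111"


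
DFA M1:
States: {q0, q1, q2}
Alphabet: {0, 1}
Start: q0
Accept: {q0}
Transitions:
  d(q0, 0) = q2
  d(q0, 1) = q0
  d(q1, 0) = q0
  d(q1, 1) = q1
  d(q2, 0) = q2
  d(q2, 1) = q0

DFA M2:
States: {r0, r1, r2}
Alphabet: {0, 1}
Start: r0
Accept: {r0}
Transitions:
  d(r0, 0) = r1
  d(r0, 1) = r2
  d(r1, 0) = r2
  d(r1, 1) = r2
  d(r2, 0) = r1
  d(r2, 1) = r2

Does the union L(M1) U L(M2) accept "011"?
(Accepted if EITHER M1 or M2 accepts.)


M1: final=q0 accepted=True
M2: final=r2 accepted=False

Yes, union accepts


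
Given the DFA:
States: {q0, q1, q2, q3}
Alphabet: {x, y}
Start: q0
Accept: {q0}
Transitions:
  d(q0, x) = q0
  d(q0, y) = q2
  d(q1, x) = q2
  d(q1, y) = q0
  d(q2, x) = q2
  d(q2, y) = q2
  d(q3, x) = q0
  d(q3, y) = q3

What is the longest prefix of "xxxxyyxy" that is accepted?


Run the DFA, marking each prefix where the state is accepting:
  "" -> q0 [accept]
  "x" -> q0 [accept]
  "xx" -> q0 [accept]
  "xxx" -> q0 [accept]
  "xxxx" -> q0 [accept]
  "xxxxy" -> q2 [reject]
  "xxxxyy" -> q2 [reject]
  "xxxxyyx" -> q2 [reject]
  "xxxxyyxy" -> q2 [reject]

"xxxx"


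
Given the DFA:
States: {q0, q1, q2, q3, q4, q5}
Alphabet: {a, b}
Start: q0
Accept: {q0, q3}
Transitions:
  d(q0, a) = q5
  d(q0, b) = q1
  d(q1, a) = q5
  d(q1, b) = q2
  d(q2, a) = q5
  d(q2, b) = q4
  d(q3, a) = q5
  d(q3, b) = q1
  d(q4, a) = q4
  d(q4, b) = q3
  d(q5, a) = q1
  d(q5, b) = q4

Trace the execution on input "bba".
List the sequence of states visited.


Input: bba
d(q0, b) = q1
d(q1, b) = q2
d(q2, a) = q5


q0 -> q1 -> q2 -> q5


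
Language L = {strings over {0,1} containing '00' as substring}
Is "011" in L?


'00' does not occur

No, "011" is not in L


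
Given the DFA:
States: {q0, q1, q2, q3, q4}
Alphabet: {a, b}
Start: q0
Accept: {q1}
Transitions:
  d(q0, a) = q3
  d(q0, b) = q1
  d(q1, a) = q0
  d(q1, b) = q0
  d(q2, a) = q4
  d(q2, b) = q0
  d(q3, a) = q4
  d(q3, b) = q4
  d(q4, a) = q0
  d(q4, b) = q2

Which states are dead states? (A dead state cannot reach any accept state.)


Forward reachability from each state:
  q0 -> reaches accept state q1 (live)
  q1 -> reaches accept state q1 (live)
  q2 -> reaches accept state q1 (live)
  q3 -> reaches accept state q1 (live)
  q4 -> reaches accept state q1 (live)

None (all states can reach an accept state)


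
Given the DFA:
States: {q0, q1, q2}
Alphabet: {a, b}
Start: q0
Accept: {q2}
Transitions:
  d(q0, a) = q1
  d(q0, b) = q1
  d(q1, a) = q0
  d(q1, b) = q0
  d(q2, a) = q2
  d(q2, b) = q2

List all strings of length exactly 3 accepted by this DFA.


All strings of length 3: 8 total
Accepted: 0

None


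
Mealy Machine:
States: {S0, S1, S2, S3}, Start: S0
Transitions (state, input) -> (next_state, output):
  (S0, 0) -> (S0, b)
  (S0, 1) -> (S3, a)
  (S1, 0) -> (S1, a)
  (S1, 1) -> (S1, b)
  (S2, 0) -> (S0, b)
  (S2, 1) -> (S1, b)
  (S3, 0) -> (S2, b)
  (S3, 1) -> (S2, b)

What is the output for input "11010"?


Step-by-step:
  (S0, 1) -> (S3, a)
  (S3, 1) -> (S2, b)
  (S2, 0) -> (S0, b)
  (S0, 1) -> (S3, a)
  (S3, 0) -> (S2, b)

"abbab"


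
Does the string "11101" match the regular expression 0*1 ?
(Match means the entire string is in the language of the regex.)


|string| = 5; first = '1'; last = '1'

No, "11101" does not match 0*1


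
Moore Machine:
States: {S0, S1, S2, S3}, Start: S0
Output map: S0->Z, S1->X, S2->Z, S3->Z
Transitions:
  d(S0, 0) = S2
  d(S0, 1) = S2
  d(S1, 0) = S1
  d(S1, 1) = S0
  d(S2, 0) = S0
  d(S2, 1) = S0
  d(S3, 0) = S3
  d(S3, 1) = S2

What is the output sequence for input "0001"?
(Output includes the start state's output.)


Start: S0 (output Z)
  --0--> S2 (output Z)
  --0--> S0 (output Z)
  --0--> S2 (output Z)
  --1--> S0 (output Z)

"ZZZZZ"


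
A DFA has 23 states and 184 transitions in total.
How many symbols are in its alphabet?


Each state has exactly one transition per symbol.
|alphabet| = transitions / states = 184 / 23 = 8

8


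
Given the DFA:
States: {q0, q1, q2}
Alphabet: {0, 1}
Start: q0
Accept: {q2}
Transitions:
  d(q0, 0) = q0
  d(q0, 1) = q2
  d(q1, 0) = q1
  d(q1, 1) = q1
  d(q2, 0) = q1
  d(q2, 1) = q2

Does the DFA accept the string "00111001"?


Trace: q0 -> q0 -> q0 -> q2 -> q2 -> q2 -> q1 -> q1 -> q1
Final state: q1
Accept states: {q2}

No, rejected (final state q1 is not an accept state)


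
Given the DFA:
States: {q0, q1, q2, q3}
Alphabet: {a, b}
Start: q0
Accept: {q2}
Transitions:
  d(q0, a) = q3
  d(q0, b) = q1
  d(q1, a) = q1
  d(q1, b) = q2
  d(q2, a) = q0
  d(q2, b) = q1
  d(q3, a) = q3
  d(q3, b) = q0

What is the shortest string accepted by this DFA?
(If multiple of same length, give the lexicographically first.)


BFS by string length (lex-first path to each state shown):
  len 0: q0<-""
  len 1: q1<-"b", q3<-"a"
  len 2: q0<-"ab", q1<-"ba", q2<-"bb", q3<-"aa"
Found accept state at length 2.

"bb"


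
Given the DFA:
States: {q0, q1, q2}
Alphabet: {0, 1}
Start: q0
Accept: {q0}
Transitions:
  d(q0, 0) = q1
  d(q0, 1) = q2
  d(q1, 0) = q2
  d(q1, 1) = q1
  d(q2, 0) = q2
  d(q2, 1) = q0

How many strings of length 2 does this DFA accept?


Enumerating all length-2 strings:
  "00" -> q2 [reject]
  "01" -> q1 [reject]
  "10" -> q2 [reject]
  "11" -> q0 [accept]

1 out of 4


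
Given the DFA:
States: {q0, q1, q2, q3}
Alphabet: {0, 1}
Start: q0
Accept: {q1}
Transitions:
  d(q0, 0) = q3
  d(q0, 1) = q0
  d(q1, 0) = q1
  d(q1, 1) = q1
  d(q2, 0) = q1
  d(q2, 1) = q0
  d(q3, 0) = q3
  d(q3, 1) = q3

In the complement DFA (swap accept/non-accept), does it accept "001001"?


Trace: q0 -> q3 -> q3 -> q3 -> q3 -> q3 -> q3
Final: q3
Original accept: {q1}
Complement: q3 is not in original accept

Yes, complement accepts (original rejects)


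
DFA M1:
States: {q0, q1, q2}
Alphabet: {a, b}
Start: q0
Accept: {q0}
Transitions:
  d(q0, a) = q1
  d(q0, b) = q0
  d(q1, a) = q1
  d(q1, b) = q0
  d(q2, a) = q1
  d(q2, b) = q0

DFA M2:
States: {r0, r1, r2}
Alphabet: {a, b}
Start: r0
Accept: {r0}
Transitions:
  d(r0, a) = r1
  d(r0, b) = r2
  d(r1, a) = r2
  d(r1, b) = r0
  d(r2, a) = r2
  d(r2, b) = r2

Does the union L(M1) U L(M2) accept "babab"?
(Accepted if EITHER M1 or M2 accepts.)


M1: final=q0 accepted=True
M2: final=r2 accepted=False

Yes, union accepts


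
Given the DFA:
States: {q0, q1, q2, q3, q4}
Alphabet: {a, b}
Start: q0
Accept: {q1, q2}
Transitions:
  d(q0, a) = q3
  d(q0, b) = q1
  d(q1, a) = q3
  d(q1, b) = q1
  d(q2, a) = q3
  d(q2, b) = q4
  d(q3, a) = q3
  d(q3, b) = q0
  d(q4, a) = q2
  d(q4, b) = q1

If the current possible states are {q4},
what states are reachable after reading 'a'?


Apply transition on 'a' from each current state:
  d(q4, a) = q2

{q2}


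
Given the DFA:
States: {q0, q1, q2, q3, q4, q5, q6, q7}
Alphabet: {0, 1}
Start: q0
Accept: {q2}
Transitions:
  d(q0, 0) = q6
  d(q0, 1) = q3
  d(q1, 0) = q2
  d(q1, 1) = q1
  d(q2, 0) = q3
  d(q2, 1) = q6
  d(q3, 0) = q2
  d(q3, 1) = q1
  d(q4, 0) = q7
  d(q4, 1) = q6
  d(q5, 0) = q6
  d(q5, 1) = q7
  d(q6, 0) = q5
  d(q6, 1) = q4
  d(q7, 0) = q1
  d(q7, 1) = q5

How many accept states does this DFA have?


Accept states listed: {q2}
Counting: q2(1)

1


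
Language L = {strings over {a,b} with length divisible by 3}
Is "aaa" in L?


length = 3; 3 mod 3 = 0

Yes, "aaa" is in L


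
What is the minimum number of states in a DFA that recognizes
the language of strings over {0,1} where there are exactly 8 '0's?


States: count = 0, 1, ..., 8 (that's 9 states), plus a dead state for count > 8.
Total: 9 + 1 = 10. Accept = count-8 state.

10


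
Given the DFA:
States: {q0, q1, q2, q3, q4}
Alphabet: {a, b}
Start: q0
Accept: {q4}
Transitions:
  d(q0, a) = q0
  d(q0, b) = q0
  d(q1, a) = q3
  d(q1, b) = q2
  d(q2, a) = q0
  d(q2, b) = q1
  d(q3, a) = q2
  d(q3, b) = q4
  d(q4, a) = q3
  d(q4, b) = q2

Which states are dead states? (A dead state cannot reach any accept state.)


Forward reachability from each state:
  q0 -> reaches {q0}, no accept state (dead)
  q1 -> reaches accept state q4 (live)
  q2 -> reaches accept state q4 (live)
  q3 -> reaches accept state q4 (live)
  q4 -> reaches accept state q4 (live)

{q0}


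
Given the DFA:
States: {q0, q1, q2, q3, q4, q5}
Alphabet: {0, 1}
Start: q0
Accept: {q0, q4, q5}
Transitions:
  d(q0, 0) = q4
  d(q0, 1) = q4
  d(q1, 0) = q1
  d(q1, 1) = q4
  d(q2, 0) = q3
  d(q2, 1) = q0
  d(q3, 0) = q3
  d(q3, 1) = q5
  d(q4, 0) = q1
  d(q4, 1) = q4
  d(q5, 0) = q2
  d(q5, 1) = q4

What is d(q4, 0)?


Looking up transition d(q4, 0)

q1


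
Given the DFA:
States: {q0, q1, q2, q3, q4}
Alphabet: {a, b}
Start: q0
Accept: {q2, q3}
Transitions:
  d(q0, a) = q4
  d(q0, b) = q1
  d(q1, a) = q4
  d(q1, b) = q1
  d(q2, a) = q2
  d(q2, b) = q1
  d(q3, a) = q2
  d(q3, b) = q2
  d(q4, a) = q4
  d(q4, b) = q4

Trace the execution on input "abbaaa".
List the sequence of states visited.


Input: abbaaa
d(q0, a) = q4
d(q4, b) = q4
d(q4, b) = q4
d(q4, a) = q4
d(q4, a) = q4
d(q4, a) = q4


q0 -> q4 -> q4 -> q4 -> q4 -> q4 -> q4


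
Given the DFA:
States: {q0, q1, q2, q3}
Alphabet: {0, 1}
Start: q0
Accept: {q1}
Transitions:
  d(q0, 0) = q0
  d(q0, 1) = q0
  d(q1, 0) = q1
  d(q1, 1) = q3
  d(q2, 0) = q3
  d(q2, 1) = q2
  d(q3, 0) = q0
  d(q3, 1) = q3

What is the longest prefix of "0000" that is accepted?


Run the DFA, marking each prefix where the state is accepting:
  "" -> q0 [reject]
  "0" -> q0 [reject]
  "00" -> q0 [reject]
  "000" -> q0 [reject]
  "0000" -> q0 [reject]

No prefix is accepted


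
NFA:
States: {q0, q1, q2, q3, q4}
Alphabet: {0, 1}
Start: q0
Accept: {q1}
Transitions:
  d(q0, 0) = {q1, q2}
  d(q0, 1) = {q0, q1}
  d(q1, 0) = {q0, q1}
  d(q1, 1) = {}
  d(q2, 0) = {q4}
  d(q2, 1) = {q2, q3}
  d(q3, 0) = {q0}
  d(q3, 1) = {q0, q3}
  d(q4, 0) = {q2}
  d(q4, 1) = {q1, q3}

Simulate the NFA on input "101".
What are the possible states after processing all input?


Start: {q0}
  --1--> {q0, q1}
  --0--> {q0, q1, q2}
  --1--> {q0, q1, q2, q3}

{q0, q1, q2, q3}
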